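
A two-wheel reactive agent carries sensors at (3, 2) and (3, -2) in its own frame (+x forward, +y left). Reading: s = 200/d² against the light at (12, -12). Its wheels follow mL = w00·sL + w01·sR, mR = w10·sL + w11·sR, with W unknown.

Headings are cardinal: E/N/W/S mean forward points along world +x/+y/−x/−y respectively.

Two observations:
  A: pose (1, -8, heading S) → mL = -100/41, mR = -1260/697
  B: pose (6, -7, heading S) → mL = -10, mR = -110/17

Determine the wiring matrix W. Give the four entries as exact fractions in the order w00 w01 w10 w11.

-1 0 -1/2 -1/2

obs A: pose=(1,-8,S) → sL=100/41, sR=20/17, mL=-100/41, mR=-1260/697
obs B: pose=(6,-7,S) → sL=10, sR=50/17, mL=-10, mR=-110/17
sensor matrix S = [[100/41, 20/17], [10, 50/17]]; det S = -3200/697
solve [mL_A; mL_B] = S·[w00; w01] and [mR_A; mR_B] = S·[w10; w11]:
  w00 = -1, w01 = 0, w10 = -1/2, w11 = -1/2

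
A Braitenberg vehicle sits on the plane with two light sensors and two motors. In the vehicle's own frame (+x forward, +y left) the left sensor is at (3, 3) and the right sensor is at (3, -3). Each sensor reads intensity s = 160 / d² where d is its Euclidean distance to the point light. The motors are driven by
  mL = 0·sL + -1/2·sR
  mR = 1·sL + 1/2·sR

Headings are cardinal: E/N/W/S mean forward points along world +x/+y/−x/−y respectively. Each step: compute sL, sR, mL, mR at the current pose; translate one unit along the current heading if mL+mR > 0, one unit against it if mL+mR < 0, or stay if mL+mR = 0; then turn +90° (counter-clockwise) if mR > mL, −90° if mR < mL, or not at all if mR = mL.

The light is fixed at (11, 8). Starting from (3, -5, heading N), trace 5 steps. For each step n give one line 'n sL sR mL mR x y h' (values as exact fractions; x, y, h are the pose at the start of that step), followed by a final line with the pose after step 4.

0 160/221 32/25 -16/25 7536/5525 3 -5 N
1 80/173 80/101 -40/101 15000/17473 3 -4 W
2 160/261 160/369 -80/369 2960/3567 2 -4 S
3 20/17 40/73 -20/73 1800/1241 2 -5 E
4 160/221 32/25 -16/25 7536/5525 3 -5 N
final 3 -4 W

n=0: pose=(3,-5,N); sL=160/221, sR=32/25; mL=-16/25, mR=7536/5525; mL+mR=160/221 → advance +1; mR−mL=11072/5525 → turn +1·90°
n=1: pose=(3,-4,W); sL=80/173, sR=80/101; mL=-40/101, mR=15000/17473; mL+mR=80/173 → advance +1; mR−mL=21920/17473 → turn +1·90°
n=2: pose=(2,-4,S); sL=160/261, sR=160/369; mL=-80/369, mR=2960/3567; mL+mR=160/261 → advance +1; mR−mL=11200/10701 → turn +1·90°
n=3: pose=(2,-5,E); sL=20/17, sR=40/73; mL=-20/73, mR=1800/1241; mL+mR=20/17 → advance +1; mR−mL=2140/1241 → turn +1·90°
n=4: pose=(3,-5,N); sL=160/221, sR=32/25; mL=-16/25, mR=7536/5525; mL+mR=160/221 → advance +1; mR−mL=11072/5525 → turn +1·90°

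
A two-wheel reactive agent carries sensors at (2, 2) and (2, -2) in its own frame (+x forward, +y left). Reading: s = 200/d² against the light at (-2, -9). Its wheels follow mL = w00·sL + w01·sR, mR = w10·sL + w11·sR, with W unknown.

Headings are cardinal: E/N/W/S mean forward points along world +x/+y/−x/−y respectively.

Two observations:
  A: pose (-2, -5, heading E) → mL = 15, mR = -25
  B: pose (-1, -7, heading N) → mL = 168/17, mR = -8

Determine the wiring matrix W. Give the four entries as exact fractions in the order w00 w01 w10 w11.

1/2 1/2 0 -1

obs A: pose=(-2,-5,E) → sL=5, sR=25, mL=15, mR=-25
obs B: pose=(-1,-7,N) → sL=200/17, sR=8, mL=168/17, mR=-8
sensor matrix S = [[5, 25], [200/17, 8]]; det S = -4320/17
solve [mL_A; mL_B] = S·[w00; w01] and [mR_A; mR_B] = S·[w10; w11]:
  w00 = 1/2, w01 = 1/2, w10 = 0, w11 = -1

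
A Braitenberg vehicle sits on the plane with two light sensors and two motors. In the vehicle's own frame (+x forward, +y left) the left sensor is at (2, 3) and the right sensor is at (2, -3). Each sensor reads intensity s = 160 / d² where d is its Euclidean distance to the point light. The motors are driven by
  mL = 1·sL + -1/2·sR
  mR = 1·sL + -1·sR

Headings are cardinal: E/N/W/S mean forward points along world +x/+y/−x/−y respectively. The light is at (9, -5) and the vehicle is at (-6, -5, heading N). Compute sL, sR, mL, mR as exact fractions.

20/41 40/37 -80/1517 -900/1517

left sensor world pos  = (-9, -3); dL² = 328
right sensor world pos = (-3, -3); dR² = 148
sL = 160/328 = 20/41
sR = 160/148 = 40/37
mL = 1·sL + -1/2·sR = -80/1517
mR = 1·sL + -1·sR = -900/1517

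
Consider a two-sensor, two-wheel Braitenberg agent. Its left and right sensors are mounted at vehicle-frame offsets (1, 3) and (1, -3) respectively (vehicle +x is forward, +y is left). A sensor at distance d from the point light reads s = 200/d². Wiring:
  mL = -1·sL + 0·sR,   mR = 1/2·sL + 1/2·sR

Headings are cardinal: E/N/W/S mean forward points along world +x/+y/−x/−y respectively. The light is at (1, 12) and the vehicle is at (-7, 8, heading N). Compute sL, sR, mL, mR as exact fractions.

left sensor world pos  = (-10, 9); dL² = 130
right sensor world pos = (-4, 9); dR² = 34
sL = 200/130 = 20/13
sR = 200/34 = 100/17
mL = -1·sL + 0·sR = -20/13
mR = 1/2·sL + 1/2·sR = 820/221

20/13 100/17 -20/13 820/221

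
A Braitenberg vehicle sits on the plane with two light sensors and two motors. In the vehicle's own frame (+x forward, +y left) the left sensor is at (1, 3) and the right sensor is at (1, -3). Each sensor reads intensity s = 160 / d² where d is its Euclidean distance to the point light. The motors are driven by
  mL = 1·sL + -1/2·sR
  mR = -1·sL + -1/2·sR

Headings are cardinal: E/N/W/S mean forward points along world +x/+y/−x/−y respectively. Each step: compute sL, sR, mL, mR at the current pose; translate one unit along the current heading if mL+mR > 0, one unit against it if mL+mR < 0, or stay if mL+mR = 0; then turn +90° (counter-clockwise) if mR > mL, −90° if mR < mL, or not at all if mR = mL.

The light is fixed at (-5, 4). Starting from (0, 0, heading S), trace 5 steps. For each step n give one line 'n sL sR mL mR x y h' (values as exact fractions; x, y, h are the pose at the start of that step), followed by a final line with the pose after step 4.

n=0: pose=(0,0,S); sL=160/89, sR=160/29; mL=-2480/2581, mR=-11760/2581; mL+mR=-160/29 → advance -1; mR−mL=-320/89 → turn -1·90°
n=1: pose=(0,1,W); sL=40/13, sR=10; mL=-25/13, mR=-105/13; mL+mR=-10 → advance -1; mR−mL=-80/13 → turn -1·90°
n=2: pose=(1,1,N); sL=160/13, sR=32/17; mL=2512/221, mR=-2928/221; mL+mR=-32/17 → advance -1; mR−mL=-320/13 → turn -1·90°
n=3: pose=(1,0,E); sL=16/5, sR=80/49; mL=584/245, mR=-984/245; mL+mR=-80/49 → advance -1; mR−mL=-32/5 → turn -1·90°
n=4: pose=(0,0,S); sL=160/89, sR=160/29; mL=-2480/2581, mR=-11760/2581; mL+mR=-160/29 → advance -1; mR−mL=-320/89 → turn -1·90°

0 160/89 160/29 -2480/2581 -11760/2581 0 0 S
1 40/13 10 -25/13 -105/13 0 1 W
2 160/13 32/17 2512/221 -2928/221 1 1 N
3 16/5 80/49 584/245 -984/245 1 0 E
4 160/89 160/29 -2480/2581 -11760/2581 0 0 S
final 0 1 W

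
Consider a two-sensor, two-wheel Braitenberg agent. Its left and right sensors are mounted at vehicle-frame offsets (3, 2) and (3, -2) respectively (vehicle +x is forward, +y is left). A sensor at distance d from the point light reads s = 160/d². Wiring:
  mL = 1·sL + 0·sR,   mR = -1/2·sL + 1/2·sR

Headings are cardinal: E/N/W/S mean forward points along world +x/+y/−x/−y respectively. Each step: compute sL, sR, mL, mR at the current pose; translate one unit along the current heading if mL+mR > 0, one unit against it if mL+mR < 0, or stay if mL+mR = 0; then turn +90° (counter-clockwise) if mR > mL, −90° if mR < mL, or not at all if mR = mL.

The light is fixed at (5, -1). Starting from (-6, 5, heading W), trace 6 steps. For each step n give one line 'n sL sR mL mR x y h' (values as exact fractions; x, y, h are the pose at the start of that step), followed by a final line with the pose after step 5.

0 40/53 8/13 40/53 -48/689 -6 5 W
1 160/277 160/181 160/277 7680/50137 -7 5 N
2 80/81 80/53 80/81 1120/4293 -7 6 E
3 160/97 32/37 160/97 -1408/3589 -6 6 S
4 40/53 8/13 40/53 -48/689 -6 5 W
5 160/277 160/181 160/277 7680/50137 -7 5 N
final -7 6 E

n=0: pose=(-6,5,W); sL=40/53, sR=8/13; mL=40/53, mR=-48/689; mL+mR=472/689 → advance +1; mR−mL=-568/689 → turn -1·90°
n=1: pose=(-7,5,N); sL=160/277, sR=160/181; mL=160/277, mR=7680/50137; mL+mR=36640/50137 → advance +1; mR−mL=-21280/50137 → turn -1·90°
n=2: pose=(-7,6,E); sL=80/81, sR=80/53; mL=80/81, mR=1120/4293; mL+mR=5360/4293 → advance +1; mR−mL=-1040/1431 → turn -1·90°
n=3: pose=(-6,6,S); sL=160/97, sR=32/37; mL=160/97, mR=-1408/3589; mL+mR=4512/3589 → advance +1; mR−mL=-7328/3589 → turn -1·90°
n=4: pose=(-6,5,W); sL=40/53, sR=8/13; mL=40/53, mR=-48/689; mL+mR=472/689 → advance +1; mR−mL=-568/689 → turn -1·90°
n=5: pose=(-7,5,N); sL=160/277, sR=160/181; mL=160/277, mR=7680/50137; mL+mR=36640/50137 → advance +1; mR−mL=-21280/50137 → turn -1·90°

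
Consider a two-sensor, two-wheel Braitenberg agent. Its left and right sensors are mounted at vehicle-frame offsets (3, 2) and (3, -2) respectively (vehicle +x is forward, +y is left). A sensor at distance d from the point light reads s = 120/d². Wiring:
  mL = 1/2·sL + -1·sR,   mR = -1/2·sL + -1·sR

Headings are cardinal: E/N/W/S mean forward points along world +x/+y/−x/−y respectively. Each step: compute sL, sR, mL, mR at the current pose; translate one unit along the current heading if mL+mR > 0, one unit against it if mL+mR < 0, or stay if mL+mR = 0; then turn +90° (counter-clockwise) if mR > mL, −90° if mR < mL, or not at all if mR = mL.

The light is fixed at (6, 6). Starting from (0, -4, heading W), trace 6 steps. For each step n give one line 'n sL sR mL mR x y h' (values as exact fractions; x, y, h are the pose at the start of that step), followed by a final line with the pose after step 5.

n=0: pose=(0,-4,W); sL=8/15, sR=24/29; mL=-244/435, mR=-476/435; mL+mR=-48/29 → advance -1; mR−mL=-8/15 → turn -1·90°
n=1: pose=(1,-4,N); sL=60/49, sR=60/29; mL=-2070/1421, mR=-3810/1421; mL+mR=-120/29 → advance -1; mR−mL=-60/49 → turn -1·90°
n=2: pose=(1,-5,E); sL=24/17, sR=120/173; mL=36/2941, mR=-4116/2941; mL+mR=-240/173 → advance -1; mR−mL=-24/17 → turn -1·90°
n=3: pose=(0,-5,S); sL=30/53, sR=6/13; mL=-123/689, mR=-513/689; mL+mR=-12/13 → advance -1; mR−mL=-30/53 → turn -1·90°
n=4: pose=(0,-4,W); sL=8/15, sR=24/29; mL=-244/435, mR=-476/435; mL+mR=-48/29 → advance -1; mR−mL=-8/15 → turn -1·90°
n=5: pose=(1,-4,N); sL=60/49, sR=60/29; mL=-2070/1421, mR=-3810/1421; mL+mR=-120/29 → advance -1; mR−mL=-60/49 → turn -1·90°

0 8/15 24/29 -244/435 -476/435 0 -4 W
1 60/49 60/29 -2070/1421 -3810/1421 1 -4 N
2 24/17 120/173 36/2941 -4116/2941 1 -5 E
3 30/53 6/13 -123/689 -513/689 0 -5 S
4 8/15 24/29 -244/435 -476/435 0 -4 W
5 60/49 60/29 -2070/1421 -3810/1421 1 -4 N
final 1 -5 E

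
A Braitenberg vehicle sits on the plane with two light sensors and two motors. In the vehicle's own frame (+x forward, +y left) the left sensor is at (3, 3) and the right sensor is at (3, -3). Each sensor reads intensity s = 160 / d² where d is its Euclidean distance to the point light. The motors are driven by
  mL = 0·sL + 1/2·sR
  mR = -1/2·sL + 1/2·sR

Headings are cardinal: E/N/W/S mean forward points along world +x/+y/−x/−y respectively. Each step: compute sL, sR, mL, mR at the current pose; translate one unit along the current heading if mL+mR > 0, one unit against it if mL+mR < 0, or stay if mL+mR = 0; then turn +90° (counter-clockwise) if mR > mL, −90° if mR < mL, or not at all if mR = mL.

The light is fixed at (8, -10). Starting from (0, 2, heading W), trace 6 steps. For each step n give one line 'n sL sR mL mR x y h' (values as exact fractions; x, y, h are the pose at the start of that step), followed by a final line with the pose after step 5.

n=0: pose=(0,2,W); sL=80/101, sR=80/173; mL=40/173, mR=-2880/17473; mL+mR=1160/17473 → advance +1; mR−mL=-40/101 → turn -1·90°
n=1: pose=(-1,2,N); sL=160/369, sR=160/261; mL=80/261, mR=320/3567; mL+mR=4240/10701 → advance +1; mR−mL=-80/369 → turn -1·90°
n=2: pose=(-1,3,E); sL=40/73, sR=20/17; mL=10/17, mR=390/1241; mL+mR=1120/1241 → advance +1; mR−mL=-20/73 → turn -1·90°
n=3: pose=(0,3,S); sL=32/25, sR=160/221; mL=80/221, mR=-1536/5525; mL+mR=464/5525 → advance +1; mR−mL=-16/25 → turn -1·90°
n=4: pose=(0,2,W); sL=80/101, sR=80/173; mL=40/173, mR=-2880/17473; mL+mR=1160/17473 → advance +1; mR−mL=-40/101 → turn -1·90°
n=5: pose=(-1,2,N); sL=160/369, sR=160/261; mL=80/261, mR=320/3567; mL+mR=4240/10701 → advance +1; mR−mL=-80/369 → turn -1·90°

0 80/101 80/173 40/173 -2880/17473 0 2 W
1 160/369 160/261 80/261 320/3567 -1 2 N
2 40/73 20/17 10/17 390/1241 -1 3 E
3 32/25 160/221 80/221 -1536/5525 0 3 S
4 80/101 80/173 40/173 -2880/17473 0 2 W
5 160/369 160/261 80/261 320/3567 -1 2 N
final -1 3 E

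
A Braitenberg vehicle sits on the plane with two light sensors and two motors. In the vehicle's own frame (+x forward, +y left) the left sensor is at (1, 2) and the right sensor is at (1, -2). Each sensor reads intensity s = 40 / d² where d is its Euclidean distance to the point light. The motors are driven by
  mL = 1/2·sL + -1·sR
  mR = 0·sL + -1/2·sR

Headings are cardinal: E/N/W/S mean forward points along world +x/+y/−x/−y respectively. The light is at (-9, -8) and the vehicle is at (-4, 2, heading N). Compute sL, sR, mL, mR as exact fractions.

4/13 4/17 -18/221 -2/17

left sensor world pos  = (-6, 3); dL² = 130
right sensor world pos = (-2, 3); dR² = 170
sL = 40/130 = 4/13
sR = 40/170 = 4/17
mL = 1/2·sL + -1·sR = -18/221
mR = 0·sL + -1/2·sR = -2/17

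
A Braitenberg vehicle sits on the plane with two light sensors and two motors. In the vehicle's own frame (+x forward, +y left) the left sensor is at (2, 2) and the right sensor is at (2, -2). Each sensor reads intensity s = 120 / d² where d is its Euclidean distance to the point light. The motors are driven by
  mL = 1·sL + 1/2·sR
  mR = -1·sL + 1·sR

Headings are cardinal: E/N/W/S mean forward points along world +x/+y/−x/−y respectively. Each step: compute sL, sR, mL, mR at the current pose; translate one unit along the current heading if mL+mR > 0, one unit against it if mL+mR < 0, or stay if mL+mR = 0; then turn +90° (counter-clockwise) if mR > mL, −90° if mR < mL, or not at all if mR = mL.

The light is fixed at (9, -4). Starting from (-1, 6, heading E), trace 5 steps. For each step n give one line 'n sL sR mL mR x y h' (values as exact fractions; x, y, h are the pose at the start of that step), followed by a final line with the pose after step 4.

0 15/26 15/16 435/416 75/208 -1 6 E
1 120/113 24/37 5796/4181 -1728/4181 0 6 S
2 12/17 60/121 1962/2057 -432/2057 0 5 W
3 24/53 24/37 1524/1961 384/1961 -1 5 N
4 15/26 15/16 435/416 75/208 -1 6 E
final 0 6 S

n=0: pose=(-1,6,E); sL=15/26, sR=15/16; mL=435/416, mR=75/208; mL+mR=45/32 → advance +1; mR−mL=-285/416 → turn -1·90°
n=1: pose=(0,6,S); sL=120/113, sR=24/37; mL=5796/4181, mR=-1728/4181; mL+mR=36/37 → advance +1; mR−mL=-7524/4181 → turn -1·90°
n=2: pose=(0,5,W); sL=12/17, sR=60/121; mL=1962/2057, mR=-432/2057; mL+mR=90/121 → advance +1; mR−mL=-2394/2057 → turn -1·90°
n=3: pose=(-1,5,N); sL=24/53, sR=24/37; mL=1524/1961, mR=384/1961; mL+mR=36/37 → advance +1; mR−mL=-1140/1961 → turn -1·90°
n=4: pose=(-1,6,E); sL=15/26, sR=15/16; mL=435/416, mR=75/208; mL+mR=45/32 → advance +1; mR−mL=-285/416 → turn -1·90°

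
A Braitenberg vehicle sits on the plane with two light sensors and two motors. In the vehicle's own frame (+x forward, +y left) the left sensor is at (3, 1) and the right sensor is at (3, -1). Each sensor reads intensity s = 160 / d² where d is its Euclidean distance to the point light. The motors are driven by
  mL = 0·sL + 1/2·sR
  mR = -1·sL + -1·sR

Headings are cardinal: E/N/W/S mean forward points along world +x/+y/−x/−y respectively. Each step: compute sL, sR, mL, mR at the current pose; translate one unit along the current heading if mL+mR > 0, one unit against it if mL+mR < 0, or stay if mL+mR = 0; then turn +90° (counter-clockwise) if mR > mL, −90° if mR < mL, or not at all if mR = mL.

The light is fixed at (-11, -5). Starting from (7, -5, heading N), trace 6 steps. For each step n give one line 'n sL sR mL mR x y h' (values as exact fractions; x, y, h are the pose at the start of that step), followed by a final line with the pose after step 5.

n=0: pose=(7,-5,N); sL=80/149, sR=16/37; mL=8/37, mR=-5344/5513; mL+mR=-4152/5513 → advance -1; mR−mL=-6536/5513 → turn -1·90°
n=1: pose=(7,-6,E); sL=160/441, sR=32/89; mL=16/89, mR=-28352/39249; mL+mR=-21296/39249 → advance -1; mR−mL=-35408/39249 → turn -1·90°
n=2: pose=(6,-6,S); sL=8/17, sR=10/17; mL=5/17, mR=-18/17; mL+mR=-13/17 → advance -1; mR−mL=-23/17 → turn -1·90°
n=3: pose=(6,-5,W); sL=160/197, sR=160/197; mL=80/197, mR=-320/197; mL+mR=-240/197 → advance -1; mR−mL=-400/197 → turn -1·90°
n=4: pose=(7,-5,N); sL=80/149, sR=16/37; mL=8/37, mR=-5344/5513; mL+mR=-4152/5513 → advance -1; mR−mL=-6536/5513 → turn -1·90°
n=5: pose=(7,-6,E); sL=160/441, sR=32/89; mL=16/89, mR=-28352/39249; mL+mR=-21296/39249 → advance -1; mR−mL=-35408/39249 → turn -1·90°

0 80/149 16/37 8/37 -5344/5513 7 -5 N
1 160/441 32/89 16/89 -28352/39249 7 -6 E
2 8/17 10/17 5/17 -18/17 6 -6 S
3 160/197 160/197 80/197 -320/197 6 -5 W
4 80/149 16/37 8/37 -5344/5513 7 -5 N
5 160/441 32/89 16/89 -28352/39249 7 -6 E
final 6 -6 S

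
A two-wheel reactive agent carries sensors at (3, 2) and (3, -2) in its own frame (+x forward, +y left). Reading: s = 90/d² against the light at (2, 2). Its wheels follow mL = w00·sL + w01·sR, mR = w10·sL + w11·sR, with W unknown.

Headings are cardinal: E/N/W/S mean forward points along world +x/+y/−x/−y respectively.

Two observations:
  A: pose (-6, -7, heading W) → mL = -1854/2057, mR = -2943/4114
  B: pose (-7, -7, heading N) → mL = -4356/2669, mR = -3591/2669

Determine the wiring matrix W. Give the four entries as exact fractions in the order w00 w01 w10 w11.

obs A: pose=(-6,-7,W) → sL=45/121, sR=9/17, mL=-1854/2057, mR=-2943/4114
obs B: pose=(-7,-7,N) → sL=90/157, sR=18/17, mL=-4356/2669, mR=-3591/2669
sensor matrix S = [[45/121, 9/17], [90/157, 18/17]]; det S = 29160/322949
solve [mL_A; mL_B] = S·[w00; w01] and [mR_A; mR_B] = S·[w10; w11]:
  w00 = -1, w01 = -1, w10 = -1/2, w11 = -1

-1 -1 -1/2 -1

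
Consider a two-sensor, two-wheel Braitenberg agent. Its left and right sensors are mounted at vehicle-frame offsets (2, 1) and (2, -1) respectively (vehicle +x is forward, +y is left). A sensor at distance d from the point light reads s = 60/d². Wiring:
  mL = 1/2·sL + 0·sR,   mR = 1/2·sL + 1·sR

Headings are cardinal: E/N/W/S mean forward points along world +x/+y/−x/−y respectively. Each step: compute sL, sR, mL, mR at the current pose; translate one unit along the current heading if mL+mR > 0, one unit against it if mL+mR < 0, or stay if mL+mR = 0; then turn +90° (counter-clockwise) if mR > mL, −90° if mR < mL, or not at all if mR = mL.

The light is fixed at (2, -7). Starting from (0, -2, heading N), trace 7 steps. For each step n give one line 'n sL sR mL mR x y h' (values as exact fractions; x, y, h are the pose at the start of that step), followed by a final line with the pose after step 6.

n=0: pose=(0,-2,N); sL=30/29, sR=6/5; mL=15/29, mR=249/145; mL+mR=324/145 → advance +1; mR−mL=6/5 → turn +1·90°
n=1: pose=(0,-1,W); sL=60/41, sR=12/13; mL=30/41, mR=882/533; mL+mR=1272/533 → advance +1; mR−mL=12/13 → turn +1·90°
n=2: pose=(-1,-1,S); sL=3, sR=15/8; mL=3/2, mR=27/8; mL+mR=39/8 → advance +1; mR−mL=15/8 → turn +1·90°
n=3: pose=(-1,-2,E); sL=60/37, sR=60/17; mL=30/37, mR=2730/629; mL+mR=3240/629 → advance +1; mR−mL=60/17 → turn +1·90°
n=4: pose=(0,-2,N); sL=30/29, sR=6/5; mL=15/29, mR=249/145; mL+mR=324/145 → advance +1; mR−mL=6/5 → turn +1·90°
n=5: pose=(0,-1,W); sL=60/41, sR=12/13; mL=30/41, mR=882/533; mL+mR=1272/533 → advance +1; mR−mL=12/13 → turn +1·90°
n=6: pose=(-1,-1,S); sL=3, sR=15/8; mL=3/2, mR=27/8; mL+mR=39/8 → advance +1; mR−mL=15/8 → turn +1·90°

0 30/29 6/5 15/29 249/145 0 -2 N
1 60/41 12/13 30/41 882/533 0 -1 W
2 3 15/8 3/2 27/8 -1 -1 S
3 60/37 60/17 30/37 2730/629 -1 -2 E
4 30/29 6/5 15/29 249/145 0 -2 N
5 60/41 12/13 30/41 882/533 0 -1 W
6 3 15/8 3/2 27/8 -1 -1 S
final -1 -2 E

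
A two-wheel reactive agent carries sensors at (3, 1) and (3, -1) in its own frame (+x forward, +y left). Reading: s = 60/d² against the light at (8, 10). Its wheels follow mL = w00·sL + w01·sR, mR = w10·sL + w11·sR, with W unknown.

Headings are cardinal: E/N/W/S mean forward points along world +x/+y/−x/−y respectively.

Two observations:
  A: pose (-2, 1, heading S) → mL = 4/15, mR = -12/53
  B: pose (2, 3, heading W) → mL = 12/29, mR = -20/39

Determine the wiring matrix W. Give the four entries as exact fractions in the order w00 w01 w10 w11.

obs A: pose=(-2,1,S) → sL=4/15, sR=12/53, mL=4/15, mR=-12/53
obs B: pose=(2,3,W) → sL=12/29, sR=20/39, mL=12/29, mR=-20/39
sensor matrix S = [[4/15, 12/53], [12/29, 20/39]]; det S = 7744/179829
solve [mL_A; mL_B] = S·[w00; w01] and [mR_A; mR_B] = S·[w10; w11]:
  w00 = 1, w01 = 0, w10 = 0, w11 = -1

1 0 0 -1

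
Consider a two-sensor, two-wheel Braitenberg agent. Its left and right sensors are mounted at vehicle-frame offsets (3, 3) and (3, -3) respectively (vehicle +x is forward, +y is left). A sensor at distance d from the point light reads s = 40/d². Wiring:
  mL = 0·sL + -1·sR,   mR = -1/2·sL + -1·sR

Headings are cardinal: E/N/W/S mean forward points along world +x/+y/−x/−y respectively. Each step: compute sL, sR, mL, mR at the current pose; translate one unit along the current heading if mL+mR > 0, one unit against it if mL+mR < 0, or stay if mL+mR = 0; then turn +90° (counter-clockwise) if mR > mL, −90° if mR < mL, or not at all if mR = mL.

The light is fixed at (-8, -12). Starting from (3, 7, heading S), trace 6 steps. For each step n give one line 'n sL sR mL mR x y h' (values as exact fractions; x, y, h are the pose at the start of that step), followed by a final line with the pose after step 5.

0 10/113 1/8 -1/8 -153/904 3 7 S
1 40/353 40/593 -40/593 -25980/209329 3 8 W
2 4/61 20/377 -20/377 -1974/22997 4 8 N
3 40/709 40/481 -40/481 -37980/341029 4 7 E
4 10/113 1/8 -1/8 -153/904 3 7 S
5 40/353 40/593 -40/593 -25980/209329 3 8 W
final 4 8 N

n=0: pose=(3,7,S); sL=10/113, sR=1/8; mL=-1/8, mR=-153/904; mL+mR=-133/452 → advance -1; mR−mL=-5/113 → turn -1·90°
n=1: pose=(3,8,W); sL=40/353, sR=40/593; mL=-40/593, mR=-25980/209329; mL+mR=-40100/209329 → advance -1; mR−mL=-20/353 → turn -1·90°
n=2: pose=(4,8,N); sL=4/61, sR=20/377; mL=-20/377, mR=-1974/22997; mL+mR=-3194/22997 → advance -1; mR−mL=-2/61 → turn -1·90°
n=3: pose=(4,7,E); sL=40/709, sR=40/481; mL=-40/481, mR=-37980/341029; mL+mR=-66340/341029 → advance -1; mR−mL=-20/709 → turn -1·90°
n=4: pose=(3,7,S); sL=10/113, sR=1/8; mL=-1/8, mR=-153/904; mL+mR=-133/452 → advance -1; mR−mL=-5/113 → turn -1·90°
n=5: pose=(3,8,W); sL=40/353, sR=40/593; mL=-40/593, mR=-25980/209329; mL+mR=-40100/209329 → advance -1; mR−mL=-20/353 → turn -1·90°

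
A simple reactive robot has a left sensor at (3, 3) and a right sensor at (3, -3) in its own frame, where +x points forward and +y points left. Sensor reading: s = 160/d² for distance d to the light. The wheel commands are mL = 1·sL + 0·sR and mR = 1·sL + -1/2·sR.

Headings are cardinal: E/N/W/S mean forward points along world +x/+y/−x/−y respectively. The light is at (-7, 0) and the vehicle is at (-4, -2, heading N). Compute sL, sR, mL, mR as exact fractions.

left sensor world pos  = (-7, 1); dL² = 1
right sensor world pos = (-1, 1); dR² = 37
sL = 160/1 = 160
sR = 160/37 = 160/37
mL = 1·sL + 0·sR = 160
mR = 1·sL + -1/2·sR = 5840/37

160 160/37 160 5840/37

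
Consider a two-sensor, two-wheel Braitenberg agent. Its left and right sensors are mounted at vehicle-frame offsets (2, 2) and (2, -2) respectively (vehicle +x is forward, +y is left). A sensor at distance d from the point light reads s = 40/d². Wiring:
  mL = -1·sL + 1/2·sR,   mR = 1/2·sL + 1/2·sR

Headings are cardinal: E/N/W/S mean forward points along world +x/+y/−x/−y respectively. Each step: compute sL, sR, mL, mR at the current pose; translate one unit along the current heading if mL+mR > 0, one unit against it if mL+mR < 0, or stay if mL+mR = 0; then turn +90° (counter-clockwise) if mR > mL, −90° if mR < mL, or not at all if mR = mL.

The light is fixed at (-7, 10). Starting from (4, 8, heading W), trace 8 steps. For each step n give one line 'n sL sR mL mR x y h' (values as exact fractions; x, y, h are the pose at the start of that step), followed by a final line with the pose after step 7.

n=0: pose=(4,8,W); sL=40/97, sR=40/81; mL=-1300/7857, mR=3560/7857; mL+mR=2260/7857 → advance +1; mR−mL=60/97 → turn +1·90°
n=1: pose=(3,8,S); sL=1/4, sR=1/2; mL=0, mR=3/8; mL+mR=3/8 → advance +1; mR−mL=3/8 → turn +1·90°
n=2: pose=(3,7,E); sL=8/29, sR=40/169; mL=-772/4901, mR=1256/4901; mL+mR=484/4901 → advance +1; mR−mL=12/29 → turn +1·90°
n=3: pose=(4,7,N); sL=20/41, sR=4/17; mL=-258/697, mR=252/697; mL+mR=-6/697 → advance -1; mR−mL=30/41 → turn +1·90°
n=4: pose=(4,6,W); sL=40/117, sR=8/17; mL=-212/1989, mR=808/1989; mL+mR=596/1989 → advance +1; mR−mL=20/39 → turn +1·90°
n=5: pose=(3,6,S); sL=2/9, sR=2/5; mL=-1/45, mR=14/45; mL+mR=13/45 → advance +1; mR−mL=1/3 → turn +1·90°
n=6: pose=(3,5,E); sL=40/153, sR=40/193; mL=-4660/29529, mR=6920/29529; mL+mR=2260/29529 → advance +1; mR−mL=20/51 → turn +1·90°
n=7: pose=(4,5,N); sL=4/9, sR=20/89; mL=-266/801, mR=268/801; mL+mR=2/801 → advance +1; mR−mL=2/3 → turn +1·90°

0 40/97 40/81 -1300/7857 3560/7857 4 8 W
1 1/4 1/2 0 3/8 3 8 S
2 8/29 40/169 -772/4901 1256/4901 3 7 E
3 20/41 4/17 -258/697 252/697 4 7 N
4 40/117 8/17 -212/1989 808/1989 4 6 W
5 2/9 2/5 -1/45 14/45 3 6 S
6 40/153 40/193 -4660/29529 6920/29529 3 5 E
7 4/9 20/89 -266/801 268/801 4 5 N
final 4 6 W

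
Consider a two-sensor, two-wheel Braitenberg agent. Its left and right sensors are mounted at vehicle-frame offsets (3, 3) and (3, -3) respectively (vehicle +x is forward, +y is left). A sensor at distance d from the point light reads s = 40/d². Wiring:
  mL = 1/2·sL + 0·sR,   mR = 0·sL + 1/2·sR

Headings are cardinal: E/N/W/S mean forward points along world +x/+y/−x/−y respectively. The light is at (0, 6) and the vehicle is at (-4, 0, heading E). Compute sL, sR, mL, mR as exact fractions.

4 20/41 2 10/41

left sensor world pos  = (-1, 3); dL² = 10
right sensor world pos = (-1, -3); dR² = 82
sL = 40/10 = 4
sR = 40/82 = 20/41
mL = 1/2·sL + 0·sR = 2
mR = 0·sL + 1/2·sR = 10/41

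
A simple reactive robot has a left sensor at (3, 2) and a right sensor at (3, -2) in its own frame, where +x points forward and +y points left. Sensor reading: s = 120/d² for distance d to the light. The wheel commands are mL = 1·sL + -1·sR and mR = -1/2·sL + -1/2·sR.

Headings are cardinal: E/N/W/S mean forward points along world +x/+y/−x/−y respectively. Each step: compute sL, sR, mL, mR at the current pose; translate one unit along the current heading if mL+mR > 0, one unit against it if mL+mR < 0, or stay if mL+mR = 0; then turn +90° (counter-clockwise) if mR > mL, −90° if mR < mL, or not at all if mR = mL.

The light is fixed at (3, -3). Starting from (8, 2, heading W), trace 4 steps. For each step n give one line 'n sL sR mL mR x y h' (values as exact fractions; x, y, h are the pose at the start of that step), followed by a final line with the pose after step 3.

0 120/13 120/53 4800/689 -3960/689 8 2 W
1 30/17 6/5 48/85 -126/85 7 2 N
2 24/17 120/53 -768/901 -1656/901 7 1 E
3 60/13 60 -720/13 -420/13 6 1 S
final 6 2 E

n=0: pose=(8,2,W); sL=120/13, sR=120/53; mL=4800/689, mR=-3960/689; mL+mR=840/689 → advance +1; mR−mL=-8760/689 → turn -1·90°
n=1: pose=(7,2,N); sL=30/17, sR=6/5; mL=48/85, mR=-126/85; mL+mR=-78/85 → advance -1; mR−mL=-174/85 → turn -1·90°
n=2: pose=(7,1,E); sL=24/17, sR=120/53; mL=-768/901, mR=-1656/901; mL+mR=-2424/901 → advance -1; mR−mL=-888/901 → turn -1·90°
n=3: pose=(6,1,S); sL=60/13, sR=60; mL=-720/13, mR=-420/13; mL+mR=-1140/13 → advance -1; mR−mL=300/13 → turn +1·90°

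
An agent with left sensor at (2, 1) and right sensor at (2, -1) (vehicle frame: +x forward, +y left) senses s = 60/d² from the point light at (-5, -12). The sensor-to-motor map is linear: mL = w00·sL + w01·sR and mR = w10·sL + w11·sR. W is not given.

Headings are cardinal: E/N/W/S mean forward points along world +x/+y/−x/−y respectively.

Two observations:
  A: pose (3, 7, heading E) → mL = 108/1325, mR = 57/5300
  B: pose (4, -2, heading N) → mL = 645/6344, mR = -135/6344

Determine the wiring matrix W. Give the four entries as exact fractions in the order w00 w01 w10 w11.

obs A: pose=(3,7,E) → sL=3/25, sR=15/106, mL=108/1325, mR=57/5300
obs B: pose=(4,-2,N) → sL=15/52, sR=15/61, mL=645/6344, mR=-135/6344
sensor matrix S = [[3/25, 15/106], [15/52, 15/61]]; det S = -19017/1681160
solve [mL_A; mL_B] = S·[w00; w01] and [mR_A; mR_B] = S·[w10; w11]:
  w00 = -1/2, w01 = 1, w10 = -1/2, w11 = 1/2

-1/2 1 -1/2 1/2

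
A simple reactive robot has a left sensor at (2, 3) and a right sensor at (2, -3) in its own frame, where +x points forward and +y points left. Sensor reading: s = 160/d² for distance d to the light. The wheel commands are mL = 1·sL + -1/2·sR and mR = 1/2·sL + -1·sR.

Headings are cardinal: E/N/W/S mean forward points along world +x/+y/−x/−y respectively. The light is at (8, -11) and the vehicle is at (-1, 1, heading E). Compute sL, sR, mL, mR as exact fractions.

80/137 16/13 -56/1781 -1672/1781

left sensor world pos  = (1, 4); dL² = 274
right sensor world pos = (1, -2); dR² = 130
sL = 160/274 = 80/137
sR = 160/130 = 16/13
mL = 1·sL + -1/2·sR = -56/1781
mR = 1/2·sL + -1·sR = -1672/1781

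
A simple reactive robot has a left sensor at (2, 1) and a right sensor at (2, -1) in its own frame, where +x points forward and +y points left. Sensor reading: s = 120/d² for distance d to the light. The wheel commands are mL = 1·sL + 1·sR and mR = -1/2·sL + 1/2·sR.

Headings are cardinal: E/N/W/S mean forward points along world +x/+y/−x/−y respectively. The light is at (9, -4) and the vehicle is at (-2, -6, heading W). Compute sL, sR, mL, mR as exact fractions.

left sensor world pos  = (-4, -7); dL² = 178
right sensor world pos = (-4, -5); dR² = 170
sL = 120/178 = 60/89
sR = 120/170 = 12/17
mL = 1·sL + 1·sR = 2088/1513
mR = -1/2·sL + 1/2·sR = 24/1513

60/89 12/17 2088/1513 24/1513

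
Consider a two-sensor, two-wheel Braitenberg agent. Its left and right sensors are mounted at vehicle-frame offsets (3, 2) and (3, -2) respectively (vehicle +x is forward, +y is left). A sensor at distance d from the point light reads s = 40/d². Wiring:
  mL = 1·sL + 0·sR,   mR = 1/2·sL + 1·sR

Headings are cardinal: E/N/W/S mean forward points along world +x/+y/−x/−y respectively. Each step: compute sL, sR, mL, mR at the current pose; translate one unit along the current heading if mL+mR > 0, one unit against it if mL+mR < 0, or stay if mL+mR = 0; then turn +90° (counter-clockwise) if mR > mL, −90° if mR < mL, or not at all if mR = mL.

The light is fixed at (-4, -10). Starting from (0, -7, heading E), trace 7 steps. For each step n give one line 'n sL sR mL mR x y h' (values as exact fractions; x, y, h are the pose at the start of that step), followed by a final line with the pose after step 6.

n=0: pose=(0,-7,E); sL=20/37, sR=4/5; mL=20/37, mR=198/185; mL+mR=298/185 → advance +1; mR−mL=98/185 → turn +1·90°
n=1: pose=(1,-7,N); sL=8/9, sR=8/17; mL=8/9, mR=140/153; mL+mR=92/51 → advance +1; mR−mL=4/153 → turn +1·90°
n=2: pose=(1,-6,W); sL=5, sR=1; mL=5, mR=7/2; mL+mR=17/2 → advance +1; mR−mL=-3/2 → turn -1·90°
n=3: pose=(0,-6,N); sL=40/53, sR=8/17; mL=40/53, mR=764/901; mL+mR=1444/901 → advance +1; mR−mL=84/901 → turn +1·90°
n=4: pose=(0,-5,W); sL=4, sR=4/5; mL=4, mR=14/5; mL+mR=34/5 → advance +1; mR−mL=-6/5 → turn -1·90°
n=5: pose=(-1,-5,N); sL=8/13, sR=40/89; mL=8/13, mR=876/1157; mL+mR=1588/1157 → advance +1; mR−mL=164/1157 → turn +1·90°
n=6: pose=(-1,-4,W); sL=5/2, sR=5/8; mL=5/2, mR=15/8; mL+mR=35/8 → advance +1; mR−mL=-5/8 → turn -1·90°

0 20/37 4/5 20/37 198/185 0 -7 E
1 8/9 8/17 8/9 140/153 1 -7 N
2 5 1 5 7/2 1 -6 W
3 40/53 8/17 40/53 764/901 0 -6 N
4 4 4/5 4 14/5 0 -5 W
5 8/13 40/89 8/13 876/1157 -1 -5 N
6 5/2 5/8 5/2 15/8 -1 -4 W
final -2 -4 N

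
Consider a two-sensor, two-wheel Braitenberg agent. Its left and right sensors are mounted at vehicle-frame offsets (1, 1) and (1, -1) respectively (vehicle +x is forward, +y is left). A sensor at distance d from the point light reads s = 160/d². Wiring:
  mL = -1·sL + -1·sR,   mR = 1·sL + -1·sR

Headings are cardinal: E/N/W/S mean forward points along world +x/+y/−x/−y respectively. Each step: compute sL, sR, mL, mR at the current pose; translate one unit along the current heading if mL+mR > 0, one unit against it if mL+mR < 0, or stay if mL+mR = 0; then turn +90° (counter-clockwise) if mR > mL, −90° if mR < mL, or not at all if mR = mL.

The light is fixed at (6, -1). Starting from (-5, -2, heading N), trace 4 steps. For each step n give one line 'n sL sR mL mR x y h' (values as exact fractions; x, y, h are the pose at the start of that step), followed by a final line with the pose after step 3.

n=0: pose=(-5,-2,N); sL=10/9, sR=8/5; mL=-122/45, mR=-22/45; mL+mR=-16/5 → advance -1; mR−mL=20/9 → turn +1·90°
n=1: pose=(-5,-3,W); sL=160/153, sR=32/29; mL=-9536/4437, mR=-256/4437; mL+mR=-64/29 → advance -1; mR−mL=320/153 → turn +1·90°
n=2: pose=(-4,-3,S); sL=16/9, sR=16/13; mL=-352/117, mR=64/117; mL+mR=-32/13 → advance -1; mR−mL=32/9 → turn +1·90°
n=3: pose=(-4,-2,E); sL=160/81, sR=32/17; mL=-5312/1377, mR=128/1377; mL+mR=-64/17 → advance -1; mR−mL=320/81 → turn +1·90°

0 10/9 8/5 -122/45 -22/45 -5 -2 N
1 160/153 32/29 -9536/4437 -256/4437 -5 -3 W
2 16/9 16/13 -352/117 64/117 -4 -3 S
3 160/81 32/17 -5312/1377 128/1377 -4 -2 E
final -5 -2 N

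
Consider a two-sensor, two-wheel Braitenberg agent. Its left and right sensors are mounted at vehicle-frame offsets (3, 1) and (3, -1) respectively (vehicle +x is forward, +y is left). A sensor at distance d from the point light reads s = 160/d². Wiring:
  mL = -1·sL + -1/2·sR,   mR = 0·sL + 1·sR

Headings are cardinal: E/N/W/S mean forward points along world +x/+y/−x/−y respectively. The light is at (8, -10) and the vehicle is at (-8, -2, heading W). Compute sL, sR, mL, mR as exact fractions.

left sensor world pos  = (-11, -3); dL² = 410
right sensor world pos = (-11, -1); dR² = 442
sL = 160/410 = 16/41
sR = 160/442 = 80/221
mL = -1·sL + -1/2·sR = -5176/9061
mR = 0·sL + 1·sR = 80/221

16/41 80/221 -5176/9061 80/221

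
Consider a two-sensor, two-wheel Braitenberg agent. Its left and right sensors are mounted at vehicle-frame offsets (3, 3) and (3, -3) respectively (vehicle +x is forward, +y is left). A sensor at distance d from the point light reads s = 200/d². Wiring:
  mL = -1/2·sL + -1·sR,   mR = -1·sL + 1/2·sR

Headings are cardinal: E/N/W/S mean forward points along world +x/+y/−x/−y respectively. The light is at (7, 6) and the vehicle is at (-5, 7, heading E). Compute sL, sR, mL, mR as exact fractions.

left sensor world pos  = (-2, 10); dL² = 97
right sensor world pos = (-2, 4); dR² = 85
sL = 200/97 = 200/97
sR = 200/85 = 40/17
mL = -1/2·sL + -1·sR = -5580/1649
mR = -1·sL + 1/2·sR = -1460/1649

200/97 40/17 -5580/1649 -1460/1649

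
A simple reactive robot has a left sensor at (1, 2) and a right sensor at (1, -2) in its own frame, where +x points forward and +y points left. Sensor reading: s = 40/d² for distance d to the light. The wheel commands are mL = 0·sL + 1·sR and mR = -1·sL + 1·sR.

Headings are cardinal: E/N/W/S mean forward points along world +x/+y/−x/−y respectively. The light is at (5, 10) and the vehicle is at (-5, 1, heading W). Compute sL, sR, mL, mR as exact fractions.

20/121 4/17 4/17 144/2057

left sensor world pos  = (-6, -1); dL² = 242
right sensor world pos = (-6, 3); dR² = 170
sL = 40/242 = 20/121
sR = 40/170 = 4/17
mL = 0·sL + 1·sR = 4/17
mR = -1·sL + 1·sR = 144/2057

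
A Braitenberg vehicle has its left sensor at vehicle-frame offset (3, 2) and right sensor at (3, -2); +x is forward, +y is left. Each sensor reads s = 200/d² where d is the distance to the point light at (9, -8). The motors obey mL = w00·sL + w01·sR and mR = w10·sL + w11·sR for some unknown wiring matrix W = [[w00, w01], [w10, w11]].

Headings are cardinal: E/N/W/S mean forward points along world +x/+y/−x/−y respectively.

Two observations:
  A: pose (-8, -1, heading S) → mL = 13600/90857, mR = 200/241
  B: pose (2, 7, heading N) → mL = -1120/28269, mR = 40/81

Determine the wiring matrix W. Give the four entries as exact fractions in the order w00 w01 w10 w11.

1/2 -1/2 1 0

obs A: pose=(-8,-1,S) → sL=200/241, sR=200/377, mL=13600/90857, mR=200/241
obs B: pose=(2,7,N) → sL=40/81, sR=200/349, mL=-1120/28269, mR=40/81
sensor matrix S = [[200/241, 200/377], [40/81, 200/349]]; det S = 548608000/2568436533
solve [mL_A; mL_B] = S·[w00; w01] and [mR_A; mR_B] = S·[w10; w11]:
  w00 = 1/2, w01 = -1/2, w10 = 1, w11 = 0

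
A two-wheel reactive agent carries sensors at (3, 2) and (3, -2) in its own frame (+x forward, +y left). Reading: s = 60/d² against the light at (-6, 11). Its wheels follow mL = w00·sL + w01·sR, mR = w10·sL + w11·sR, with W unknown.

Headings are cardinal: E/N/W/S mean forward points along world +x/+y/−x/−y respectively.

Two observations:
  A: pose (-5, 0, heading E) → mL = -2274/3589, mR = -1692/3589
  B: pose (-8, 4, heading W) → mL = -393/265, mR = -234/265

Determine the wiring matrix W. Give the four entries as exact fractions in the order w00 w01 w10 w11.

obs A: pose=(-5,0,E) → sL=60/97, sR=12/37, mL=-2274/3589, mR=-1692/3589
obs B: pose=(-8,4,W) → sL=30/53, sR=6/5, mL=-393/265, mR=-234/265
sensor matrix S = [[60/97, 12/37], [30/53, 6/5]]; det S = 106272/190217
solve [mL_A; mL_B] = S·[w00; w01] and [mR_A; mR_B] = S·[w10; w11]:
  w00 = -1/2, w01 = -1, w10 = -1/2, w11 = -1/2

-1/2 -1 -1/2 -1/2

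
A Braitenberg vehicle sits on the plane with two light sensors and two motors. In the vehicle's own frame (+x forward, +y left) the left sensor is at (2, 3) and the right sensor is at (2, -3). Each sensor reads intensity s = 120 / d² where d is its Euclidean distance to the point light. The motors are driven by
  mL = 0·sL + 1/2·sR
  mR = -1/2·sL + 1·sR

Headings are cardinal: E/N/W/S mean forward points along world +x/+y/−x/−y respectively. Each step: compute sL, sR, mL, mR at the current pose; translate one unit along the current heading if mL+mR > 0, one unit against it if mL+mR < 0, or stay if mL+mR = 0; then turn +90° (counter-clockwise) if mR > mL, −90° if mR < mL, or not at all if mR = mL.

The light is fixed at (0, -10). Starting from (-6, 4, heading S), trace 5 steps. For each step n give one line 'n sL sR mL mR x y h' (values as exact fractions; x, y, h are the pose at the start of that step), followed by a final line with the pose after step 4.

0 40/51 8/15 4/15 12/85 -6 4 S
1 30/41 3/8 3/16 3/328 -6 3 W
2 24/65 120/241 60/241 4908/15665 -7 3 N
3 60/101 12/37 6/37 102/3737 -7 4 W
4 120/377 120/281 60/281 28380/105937 -8 4 N
final -8 5 W

n=0: pose=(-6,4,S); sL=40/51, sR=8/15; mL=4/15, mR=12/85; mL+mR=104/255 → advance +1; mR−mL=-32/255 → turn -1·90°
n=1: pose=(-6,3,W); sL=30/41, sR=3/8; mL=3/16, mR=3/328; mL+mR=129/656 → advance +1; mR−mL=-117/656 → turn -1·90°
n=2: pose=(-7,3,N); sL=24/65, sR=120/241; mL=60/241, mR=4908/15665; mL+mR=8808/15665 → advance +1; mR−mL=1008/15665 → turn +1·90°
n=3: pose=(-7,4,W); sL=60/101, sR=12/37; mL=6/37, mR=102/3737; mL+mR=708/3737 → advance +1; mR−mL=-504/3737 → turn -1·90°
n=4: pose=(-8,4,N); sL=120/377, sR=120/281; mL=60/281, mR=28380/105937; mL+mR=51000/105937 → advance +1; mR−mL=5760/105937 → turn +1·90°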